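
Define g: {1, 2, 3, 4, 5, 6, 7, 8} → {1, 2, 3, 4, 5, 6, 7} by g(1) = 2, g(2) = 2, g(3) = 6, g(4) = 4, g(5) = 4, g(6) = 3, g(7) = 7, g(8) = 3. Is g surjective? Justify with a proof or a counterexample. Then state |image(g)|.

5

No element maps to 1, so g is not surjective.
The image of g is {2, 3, 4, 6, 7}, which has 5 elements.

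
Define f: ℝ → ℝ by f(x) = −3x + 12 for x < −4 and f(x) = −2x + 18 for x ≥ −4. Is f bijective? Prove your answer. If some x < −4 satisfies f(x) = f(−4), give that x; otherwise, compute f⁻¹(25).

-14/3

Both pieces are strictly decreasing (slopes −3 and −2), so each is injective on its own interval.
The left piece maps (−∞, −4) onto (24, ∞); the right piece maps [−4, ∞) onto (−∞, 26].
These images overlap. In particular f(−4) = 26 (right piece), and solving −3x + 12 = 26 on the left piece gives x = −14/3 < −4.
So f(−14/3) = f(−4) with −14/3 ≠ −4, and f is not injective, hence not bijective. This x = −14/3 is the requested value below −4.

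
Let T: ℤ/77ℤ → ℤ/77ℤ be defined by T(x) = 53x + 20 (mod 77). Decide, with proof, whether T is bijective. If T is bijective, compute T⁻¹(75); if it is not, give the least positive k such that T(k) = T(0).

33

Recall: T is injective when T(u) = T(v) forces u = v.
Suppose T(u) = T(v) in ℤ/77ℤ. Then 53u + 20 ≡ 53v + 20 (mod 77), thus 53(u − v) ≡ 0 (mod 77).
Since gcd(53, 77) = 1, 53 is invertible modulo 77, thus u − v ≡ 0 (mod 77), i.e. u = v.
We now compute 53⁻¹ mod 77 explicitly. Euclid's algorithm: 77 = 1·53 + 24, 53 = 2·24 + 5, 24 = 4·5 + 4, 5 = 1·4 + 1; back-substituting gives 1 = 16·53 − 11·77, so 53⁻¹ ≡ 16 (mod 77).
For any y ∈ ℤ/77ℤ, x = 16(y − 20) mod 77 satisfies T(x) = 53·16(y − 20) + 20 ≡ y (since 53·16 ≡ 1 mod 77). So every y has a preimage.
Hence T is bijective.
Since T is bijective, we find T⁻¹(75): we need 53x ≡ 75 − 20 ≡ 55 (mod 77). Using 53⁻¹ = 16: x ≡ 16·55 = 880 = 11·77 + 33, so x = 33.
Check: T(33) = 53·33 + 20 = 1769 = 22·77 + 75 ≡ 75 (mod 77).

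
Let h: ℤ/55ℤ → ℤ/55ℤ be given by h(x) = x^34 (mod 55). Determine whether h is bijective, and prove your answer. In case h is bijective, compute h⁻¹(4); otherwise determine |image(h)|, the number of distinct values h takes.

h(3): Repeated squaring mod 55: 3^1 ≡ 3, 3^2 ≡ 3² = 9, 3^4 ≡ 9² = 81 ≡ 26, 3^8 ≡ 26² = 676 ≡ 16, 3^16 ≡ 16² = 256 ≡ 36, 3^32 ≡ 36² = 1296 ≡ 31. Since 34 = 32 + 2, 3^34 ≡ 31·9: 31·9 = 279 ≡ 4. So 3^34 ≡ 4 (mod 55).
h(8): Repeated squaring mod 55: 8^1 ≡ 8, 8^2 ≡ 8² = 64 ≡ 9, 8^4 ≡ 9² = 81 ≡ 26, 8^8 ≡ 26² = 676 ≡ 16, 8^16 ≡ 16² = 256 ≡ 36, 8^32 ≡ 36² = 1296 ≡ 31. Since 34 = 32 + 2, 8^34 ≡ 31·9: 31·9 = 279 ≡ 4. So 8^34 ≡ 4 (mod 55).
So h(3) = h(8) = 4 while 3 ≠ 8, therefore h is not injective, hence not bijective.
Since h is not bijective, we determine |image(h)|. Computing x^34 mod 55 for each x (by repeated squaring, reducing mod 55 at every step), the values h(0), h(1), …, h(54) are: 0, 1, 49, 4, 36, 20, 31, 14, 4, 16, 45, 11, 34, 49, 26, 25, 31, 9, 14, 26, 5, 1, 44, 34, 16, 15, 36, 9, 9, 36, 15, 16, 34, 44, 1, 5, 26, 14, 9, 31, 25, 26, 49, 34, 11, 45, 16, 4, 14, 31, 20, 36, 4, 49, 1.
The distinct values are {0, 1, 4, 5, 9, 11, 14, 15, 16, 20, 25, 26, 31, 34, 36, 44, 45, 49}; there are 18 of them.

18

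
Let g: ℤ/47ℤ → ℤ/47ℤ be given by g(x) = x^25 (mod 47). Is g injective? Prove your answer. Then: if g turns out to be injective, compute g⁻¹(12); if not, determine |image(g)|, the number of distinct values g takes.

Since 47 is prime, the nonzero elements of ℤ/47ℤ form a cyclic group of order 46.
As gcd(25, 46) = 1, raising to the 25th power is a bijection on this group: if a^25 ≡ b^25 then (ab^{−1})^25 = 1, and the only element of order dividing gcd(25, 46) = 1 is 1, so a = b.
With g(0) = 0 this makes g injective on all of ℤ/47ℤ, hence bijective (finite equal-size domain and codomain). In particular g is injective.
Since g is injective, we find the preimage of 12. The inverse of x ↦ x^25 on (ℤ/47ℤ)^× is x ↦ x^35, because 25·35 = 875 = 19·46 + 1 ≡ 1 (mod 46) and x^{46} = 1 for x ≠ 0 (Fermat). So g⁻¹(12) = 12^35 mod 47.
Repeated squaring mod 47: 12^1 ≡ 12, 12^2 ≡ 12² = 144 ≡ 3, 12^4 ≡ 3² = 9, 12^8 ≡ 9² = 81 ≡ 34, 12^16 ≡ 34² = 1156 ≡ 28, 12^32 ≡ 28² = 784 ≡ 32. Since 35 = 32 + 2 + 1, 12^35 ≡ 32·3·12: 32·3 = 96 ≡ 2, then 2·12 = 24. So 12^35 ≡ 24 (mod 47).
Hence g⁻¹(12) = 24.

24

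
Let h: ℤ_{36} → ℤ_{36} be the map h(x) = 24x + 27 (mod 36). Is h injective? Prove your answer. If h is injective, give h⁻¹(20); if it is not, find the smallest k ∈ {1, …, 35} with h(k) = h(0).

3

By definition, injectivity means: for all s, t in the domain, h(s) = h(t) implies s = t.
We have gcd(24, 36) = 12 > 1. Taking s = 0 and t = 3: h(0) = 27 and h(3) = 24·3 + 27 = 99 ≡ 27 (mod 36).
So h(0) = h(3) while 0 ≠ 3, so h is not injective.
Since h is not injective, we find the least positive k with h(k) = h(0): this means 24k ≡ 0 (mod 36), i.e. 36 ∣ 24k. Since gcd(24, 36) = 12, dividing through by 12 this holds exactly when 3 ∣ 2k, and as gcd(2, 3) = 1, exactly when 3 ∣ k.
The smallest positive such k is 3.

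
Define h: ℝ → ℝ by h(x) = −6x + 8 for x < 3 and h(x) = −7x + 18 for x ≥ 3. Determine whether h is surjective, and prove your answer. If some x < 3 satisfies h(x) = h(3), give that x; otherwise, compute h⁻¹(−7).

11/6

Both pieces are strictly decreasing (slopes −6 and −7), so each is injective on its own interval.
The left piece maps (−∞, 3) onto (−10, ∞); the right piece maps [3, ∞) onto (−∞, −3].
The union (−10, ∞) ∪ (−∞, −3] covers ℝ, so h is surjective.
For the follow-up: the images overlap, so an x < 3 with h(x) = h(3) exists. h(3) = −3; solving −6x + 8 = −3 for x < 3 gives x = (−3 − 8)/(−6) = 11/6.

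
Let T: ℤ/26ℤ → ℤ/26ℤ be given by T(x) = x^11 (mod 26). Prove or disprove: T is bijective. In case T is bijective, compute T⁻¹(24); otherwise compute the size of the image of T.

Computing x^11 mod 26 for each x (by repeated squaring, reducing mod 26 at every step), the values T(0), T(1), …, T(25) are: 0, 1, 20, 9, 10, 21, 24, 15, 18, 3, 4, 19, 12, 13, 14, 7, 22, 23, 8, 11, 2, 5, 16, 17, 6, 25.
Every element of ℤ/26ℤ appears exactly once in this list, so T is a bijection, and in particular bijective.
Since T is bijective, we read off the preimage of 24 from the same table: T(6) = 24, so T⁻¹(24) = 6.

6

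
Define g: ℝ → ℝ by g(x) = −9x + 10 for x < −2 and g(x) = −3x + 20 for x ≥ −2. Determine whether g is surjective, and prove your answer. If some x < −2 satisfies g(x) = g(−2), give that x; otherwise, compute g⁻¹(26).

-2

Both pieces are strictly decreasing (slopes −9 and −3), so each is injective on its own interval.
The left piece maps (−∞, −2) onto (28, ∞); the right piece maps [−2, ∞) onto (−∞, 26].
The union (28, ∞) ∪ (−∞, 26] omits the interval between 28 and 26; in particular 28 has no preimage. So g is not surjective.
Because the two images are disjoint, no x < −2 has g(x) = g(−2), so we compute g⁻¹(26): 26 lies in (−∞, 26], so solve −3x + 20 = 26: x = (26 − 20)/(−3) = −2.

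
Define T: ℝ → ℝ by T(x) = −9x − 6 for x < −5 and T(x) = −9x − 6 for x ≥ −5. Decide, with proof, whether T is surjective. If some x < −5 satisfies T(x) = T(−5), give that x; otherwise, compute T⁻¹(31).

Both pieces are strictly decreasing (slopes −9 and −9), so each is injective on its own interval.
The left piece maps (−∞, −5) onto (39, ∞); the right piece maps [−5, ∞) onto (−∞, 39].
These images together cover ℝ, so T is surjective.
Because the two images are disjoint, no x < −5 has T(x) = T(−5), so we compute T⁻¹(31): 31 lies in (−∞, 39], so solve −9x − 6 = 31: x = (31 + 6)/(−9) = −37/9.

-37/9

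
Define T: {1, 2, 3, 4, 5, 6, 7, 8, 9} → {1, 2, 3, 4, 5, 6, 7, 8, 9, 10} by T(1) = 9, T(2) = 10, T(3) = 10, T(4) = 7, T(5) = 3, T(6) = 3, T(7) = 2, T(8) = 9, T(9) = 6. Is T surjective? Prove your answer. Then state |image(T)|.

6

No element maps to 1, so T is not surjective.
The image of T is {2, 3, 6, 7, 9, 10}, which has 6 elements.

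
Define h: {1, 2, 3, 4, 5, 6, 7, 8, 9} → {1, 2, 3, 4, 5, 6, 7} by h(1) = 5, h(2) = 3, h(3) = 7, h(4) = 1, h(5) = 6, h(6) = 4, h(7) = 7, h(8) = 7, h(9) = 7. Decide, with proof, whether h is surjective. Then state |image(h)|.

6

No element maps to 2, so h is not surjective.
The image of h is {1, 3, 4, 5, 6, 7}, which has 6 elements.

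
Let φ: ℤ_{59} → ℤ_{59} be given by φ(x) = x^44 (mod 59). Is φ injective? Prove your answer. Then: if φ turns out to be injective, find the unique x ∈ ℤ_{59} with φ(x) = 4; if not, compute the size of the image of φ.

30

φ(29): Repeated squaring mod 59: 29^1 ≡ 29, 29^2 ≡ 29² = 841 ≡ 15, 29^4 ≡ 15² = 225 ≡ 48, 29^8 ≡ 48² = 2304 ≡ 3, 29^16 ≡ 3² = 9, 29^32 ≡ 9² = 81 ≡ 22. Since 44 = 32 + 8 + 4, 29^44 ≡ 22·3·48: 22·3 = 66 ≡ 7, then 7·48 = 336 ≡ 41. So 29^44 ≡ 41 (mod 59).
φ(30): Repeated squaring mod 59: 30^1 ≡ 30, 30^2 ≡ 30² = 900 ≡ 15, 30^4 ≡ 15² = 225 ≡ 48, 30^8 ≡ 48² = 2304 ≡ 3, 30^16 ≡ 3² = 9, 30^32 ≡ 9² = 81 ≡ 22. Since 44 = 32 + 8 + 4, 30^44 ≡ 22·3·48: 22·3 = 66 ≡ 7, then 7·48 = 336 ≡ 41. So 30^44 ≡ 41 (mod 59).
So φ(29) = φ(30) = 41 while 29 ≠ 30, hence φ is not injective.
Since φ is not injective, we determine |image(φ)|. Computing x^44 mod 59 for each x (by repeated squaring, reducing mod 59 at every step), the values φ(0), φ(1), …, φ(58) are: 0, 1, 36, 48, 57, 51, 17, 19, 46, 3, 7, 15, 22, 20, 35, 29, 4, 28, 49, 45, 16, 27, 9, 53, 25, 5, 12, 26, 21, 41, 41, 21, 26, 12, 5, 25, 53, 9, 27, 16, 45, 49, 28, 4, 29, 35, 20, 22, 15, 7, 3, 46, 19, 17, 51, 57, 48, 36, 1.
The distinct values are {0, 1, 3, 4, 5, 7, 9, 12, 15, 16, 17, 19, 20, 21, 22, 25, 26, 27, 28, 29, 35, 36, 41, 45, 46, 48, 49, 51, 53, 57}; there are 30 of them.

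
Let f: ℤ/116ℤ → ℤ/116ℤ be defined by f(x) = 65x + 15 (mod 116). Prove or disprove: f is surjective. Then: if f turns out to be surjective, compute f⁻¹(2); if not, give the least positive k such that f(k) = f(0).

Since gcd(65, 116) = 1, 65 is invertible modulo 116. Euclid's algorithm: 116 = 1·65 + 51, 65 = 1·51 + 14, 51 = 3·14 + 9, 14 = 1·9 + 5, 9 = 1·5 + 4, 5 = 1·4 + 1; back-substituting gives 1 = 25·65 − 14·116, so 65⁻¹ ≡ 25 (mod 116).
For any y ∈ ℤ/116ℤ, x = 25(y − 15) mod 116 satisfies f(x) = 65·25(y − 15) + 15 ≡ y (since 65·25 ≡ 1 mod 116). So every y has a preimage.
Thus f is surjective.
Since f is surjective, we find f⁻¹(2): we need 65x ≡ 2 − 15 ≡ 103 (mod 116). Using 65⁻¹ = 25: x ≡ 25·103 = 2575 = 22·116 + 23, so x = 23.
Check: f(23) = 65·23 + 15 = 1510 = 13·116 + 2 ≡ 2 (mod 116).

23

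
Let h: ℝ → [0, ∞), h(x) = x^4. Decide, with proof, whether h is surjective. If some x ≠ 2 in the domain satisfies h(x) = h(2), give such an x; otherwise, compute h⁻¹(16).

For any y ∈ [0, ∞), x = y^{1/4} ∈ ℝ satisfies x^4 = y, so h is surjective.
For the follow-up, such an x exists: taking x = −2 ∈ ℝ gives h(−2) = 16 = h(2) with −2 ≠ 2.

-2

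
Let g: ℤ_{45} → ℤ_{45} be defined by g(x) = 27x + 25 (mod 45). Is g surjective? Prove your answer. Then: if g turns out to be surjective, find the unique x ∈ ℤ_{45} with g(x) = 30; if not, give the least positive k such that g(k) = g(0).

5

Since gcd(27, 45) = 9, we have 27x ≡ 0 (mod 9) for all x, so g(x) ≡ 7 (mod 9).
But 0 ≢ 7 (mod 9), so 0 ∈ ℤ_{45} has no preimage. Hence g is not surjective.
Since g is not surjective, we find the least positive k with g(k) = g(0): this means 27k ≡ 0 (mod 45), i.e. 45 ∣ 27k. Since gcd(27, 45) = 9, dividing through by 9 this holds exactly when 5 ∣ 3k, and as gcd(3, 5) = 1, exactly when 5 ∣ k.
The smallest positive such k is 5.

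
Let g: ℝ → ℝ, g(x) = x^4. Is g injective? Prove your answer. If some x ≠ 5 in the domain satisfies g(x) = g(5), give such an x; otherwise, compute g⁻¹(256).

g(5) = 625 = (−5)^4 = g(−5) (since 4 is even), with 5 ≠ −5. So g is not injective.
For the follow-up, such an x exists: taking x = −5 ∈ ℝ gives g(−5) = 625 = g(5) with −5 ≠ 5.

-5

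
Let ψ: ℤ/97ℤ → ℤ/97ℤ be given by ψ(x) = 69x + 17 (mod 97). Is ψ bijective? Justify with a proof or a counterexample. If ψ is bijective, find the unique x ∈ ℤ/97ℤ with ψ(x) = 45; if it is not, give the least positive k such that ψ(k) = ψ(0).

96

Recall that ψ is injective when ψ(u) = ψ(v) forces u = v.
Suppose ψ(u) = ψ(v) in ℤ/97ℤ. Then 69u + 17 ≡ 69v + 17 (mod 97), therefore 69(u − v) ≡ 0 (mod 97).
Since gcd(69, 97) = 1, 69 is invertible modulo 97, hence u − v ≡ 0 (mod 97), i.e. u = v.
We now compute 69⁻¹ mod 97 explicitly. Euclid's algorithm: 97 = 1·69 + 28, 69 = 2·28 + 13, 28 = 2·13 + 2, 13 = 6·2 + 1; back-substituting gives 1 = 45·69 − 32·97, so 69⁻¹ ≡ 45 (mod 97).
Then y ↦ 45(y − 17) is a two-sided inverse to ψ, so every y ∈ ℤ/97ℤ has a preimage.
Hence ψ is bijective.
Since ψ is bijective, we find ψ⁻¹(45): we need 69x ≡ 45 − 17 ≡ 28 (mod 97). Using 69⁻¹ = 45: x ≡ 45·28 = 1260 = 12·97 + 96, so x = 96.
Check: ψ(96) = 69·96 + 17 = 6641 = 68·97 + 45 ≡ 45 (mod 97).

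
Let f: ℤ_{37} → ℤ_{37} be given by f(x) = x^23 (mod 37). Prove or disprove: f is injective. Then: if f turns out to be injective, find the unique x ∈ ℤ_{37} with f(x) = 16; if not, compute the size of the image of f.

Since 37 is prime, the nonzero elements of ℤ_{37} form a cyclic group of order 36.
As gcd(23, 36) = 1, raising to the 23rd power is a bijection on this group: if a^23 ≡ b^23 then (ab^{−1})^23 = 1, and the only element of order dividing gcd(23, 36) = 1 is 1, so a = b.
With f(0) = 0 this makes f injective on all of ℤ_{37}, hence bijective (finite equal-size domain and codomain). In particular f is injective.
Since f is injective, we find the preimage of 16. The inverse of x ↦ x^23 on (ℤ_{37})^× is x ↦ x^11, because 23·11 = 253 = 7·36 + 1 ≡ 1 (mod 36) and x^{36} = 1 for x ≠ 0 (Fermat). So f⁻¹(16) = 16^11 mod 37.
Repeated squaring mod 37: 16^1 ≡ 16, 16^2 ≡ 16² = 256 ≡ 34, 16^4 ≡ 34² = 1156 ≡ 9, 16^8 ≡ 9² = 81 ≡ 7. Since 11 = 8 + 2 + 1, 16^11 ≡ 7·34·16: 7·34 = 238 ≡ 16, then 16·16 = 256 ≡ 34. So 16^11 ≡ 34 (mod 37).
Hence f⁻¹(16) = 34.

34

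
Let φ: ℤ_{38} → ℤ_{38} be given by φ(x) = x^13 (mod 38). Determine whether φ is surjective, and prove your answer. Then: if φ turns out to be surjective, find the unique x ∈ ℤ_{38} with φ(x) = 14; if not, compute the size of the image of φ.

22

Computing x^13 mod 38 for each x (by repeated squaring, reducing mod 38 at every step), the values φ(0), φ(1), …, φ(37) are: 0, 1, 22, 33, 28, 17, 4, 7, 8, 25, 32, 11, 12, 15, 2, 29, 24, 35, 18, 19, 20, 3, 14, 9, 36, 23, 26, 27, 6, 13, 30, 31, 34, 21, 10, 5, 16, 37.
Every element of ℤ_{38} appears exactly once in this list, so φ is a bijection, and in particular surjective.
Since φ is surjective, we read off the preimage of 14 from the same table: φ(22) = 14, so φ⁻¹(14) = 22.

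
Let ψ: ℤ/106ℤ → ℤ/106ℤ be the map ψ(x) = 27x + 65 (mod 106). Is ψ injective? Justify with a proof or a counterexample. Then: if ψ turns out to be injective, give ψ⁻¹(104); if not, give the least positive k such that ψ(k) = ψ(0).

25

Recall: ψ is injective if ψ(x_1) = ψ(x_2) implies x_1 = x_2.
If ψ(x_1) = ψ(x_2), then 27x_1 ≡ 27x_2 (mod 106). Because gcd(27, 106) = 1, we may cancel 27 to get x_1 ≡ x_2 (mod 106).
Therefore ψ is injective.
We now compute 27⁻¹ mod 106 explicitly. Euclid's algorithm: 106 = 3·27 + 25, 27 = 1·25 + 2, 25 = 12·2 + 1; back-substituting gives 1 = 55·27 − 14·106, so 27⁻¹ ≡ 55 (mod 106).
Since ψ is injective, we find ψ⁻¹(104): we need 27x ≡ 104 − 65 ≡ 39 (mod 106). Using 27⁻¹ = 55: x ≡ 55·39 = 2145 = 20·106 + 25, so x = 25.
Check: ψ(25) = 27·25 + 65 = 740 = 6·106 + 104 ≡ 104 (mod 106).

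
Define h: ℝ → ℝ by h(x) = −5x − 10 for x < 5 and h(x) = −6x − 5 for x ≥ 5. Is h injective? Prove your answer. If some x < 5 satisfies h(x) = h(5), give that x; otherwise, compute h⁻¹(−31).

Both pieces are strictly decreasing (slopes −5 and −6), so each is injective on its own interval.
The left piece maps (−∞, 5) onto (−35, ∞); the right piece maps [5, ∞) onto (−∞, −35].
These images are disjoint, so no value is attained by both pieces. Hence h is injective.
Because the two images are disjoint, no x < 5 has h(x) = h(5), so we compute h⁻¹(−31): −31 lies in (−35, ∞), so solve −5x − 10 = −31: x = (−31 + 10)/(−5) = 21/5.

21/5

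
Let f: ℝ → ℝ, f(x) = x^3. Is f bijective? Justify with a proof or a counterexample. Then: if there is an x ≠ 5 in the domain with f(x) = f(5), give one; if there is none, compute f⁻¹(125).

5

On ℝ, x ↦ x^3 is strictly increasing (injective) and for any y ∈ ℝ the 3rd root y^{1/3} lies in ℝ (surjective). So f is bijective.
Since x ↦ x^3 is strictly increasing on ℝ, it is injective there, so no x ≠ 5 in the domain has f(x) = f(5). We therefore compute f⁻¹(125) = 125^{1/3} = 5 (indeed 5^3 = 125).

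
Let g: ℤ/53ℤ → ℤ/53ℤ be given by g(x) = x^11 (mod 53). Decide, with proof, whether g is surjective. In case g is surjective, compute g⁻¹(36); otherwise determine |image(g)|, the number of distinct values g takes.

Since 53 is prime, the nonzero elements of ℤ/53ℤ form a cyclic group of order 52.
As gcd(11, 52) = 1, raising to the 11th power is a bijection on this group: if s^11 ≡ t^11 then (st^{−1})^11 = 1, and the only element of order dividing gcd(11, 52) = 1 is 1, so s = t.
With g(0) = 0 this makes g injective on all of ℤ/53ℤ, hence bijective (finite equal-size domain and codomain). In particular g is surjective.
Since g is surjective, we find the preimage of 36. The inverse of x ↦ x^11 on (ℤ/53ℤ)^× is x ↦ x^19, because 11·19 = 209 = 4·52 + 1 ≡ 1 (mod 52) and x^{52} = 1 for x ≠ 0 (Fermat). So g⁻¹(36) = 36^19 mod 53.
Repeated squaring mod 53: 36^1 ≡ 36, 36^2 ≡ 36² = 1296 ≡ 24, 36^4 ≡ 24² = 576 ≡ 46, 36^8 ≡ 46² = 2116 ≡ 49, 36^16 ≡ 49² = 2401 ≡ 16. Since 19 = 16 + 2 + 1, 36^19 ≡ 16·24·36: 16·24 = 384 ≡ 13, then 13·36 = 468 ≡ 44. So 36^19 ≡ 44 (mod 53).
Hence g⁻¹(36) = 44.

44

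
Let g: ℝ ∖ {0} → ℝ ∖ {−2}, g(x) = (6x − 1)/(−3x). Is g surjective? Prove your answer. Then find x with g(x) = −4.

For any y ≠ −2, solving y(−3x) = 6x − 1 for x gives a well-defined x ≠ 0. So g is surjective.
Solving g(x) = −4: cross-multiplying gives 6x − 1 = −4(−3x), which rearranges to −6x = 1, so x = −1/6.

-1/6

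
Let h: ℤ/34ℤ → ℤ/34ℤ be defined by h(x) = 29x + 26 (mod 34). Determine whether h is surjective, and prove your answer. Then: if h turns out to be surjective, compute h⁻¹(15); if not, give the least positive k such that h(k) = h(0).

Since gcd(29, 34) = 1, 29 is invertible modulo 34. Euclid's algorithm: 34 = 1·29 + 5, 29 = 5·5 + 4, 5 = 1·4 + 1; back-substituting gives 1 = 27·29 − 23·34, so 29⁻¹ ≡ 27 (mod 34).
Then y ↦ 27(y − 26) is a two-sided inverse to h, so every y ∈ ℤ/34ℤ has a preimage.
Hence h is surjective.
Since h is surjective, we compute h⁻¹(15): solve 29x + 26 ≡ 15 (mod 34), i.e. 29x ≡ 23 (mod 34).
Multiplying by 29⁻¹ = 27 gives x ≡ 27·23 = 621 = 18·34 + 9 ≡ 9 (mod 34).
Check: h(9) = 29·9 + 26 = 287 = 8·34 + 15 ≡ 15 (mod 34).

9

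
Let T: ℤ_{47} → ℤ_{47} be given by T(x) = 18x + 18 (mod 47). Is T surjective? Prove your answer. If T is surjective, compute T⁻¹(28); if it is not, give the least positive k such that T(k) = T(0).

11

Since gcd(18, 47) = 1, 18 is invertible modulo 47. Euclid's algorithm: 47 = 2·18 + 11, 18 = 1·11 + 7, 11 = 1·7 + 4, 7 = 1·4 + 3, 4 = 1·3 + 1; back-substituting gives 1 = 34·18 − 13·47, so 18⁻¹ ≡ 34 (mod 47).
Then y ↦ 34(y − 18) is a two-sided inverse to T, so every y ∈ ℤ_{47} has a preimage.
Thus T is surjective.
Since T is surjective, we compute T⁻¹(28): solve 18x + 18 ≡ 28 (mod 47), i.e. 18x ≡ 10 (mod 47).
Multiplying by 18⁻¹ = 34 gives x ≡ 34·10 = 340 = 7·47 + 11 ≡ 11 (mod 47).
Check: T(11) = 18·11 + 18 = 216 = 4·47 + 28 ≡ 28 (mod 47).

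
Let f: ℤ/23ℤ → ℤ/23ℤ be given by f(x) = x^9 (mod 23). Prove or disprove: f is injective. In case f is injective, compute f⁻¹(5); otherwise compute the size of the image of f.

Since 23 is prime, the nonzero elements of ℤ/23ℤ form a cyclic group of order 22.
As gcd(9, 22) = 1, raising to the 9th power is a bijection on this group: if a^9 ≡ b^9 then (ab^{−1})^9 = 1, and the only element of order dividing gcd(9, 22) = 1 is 1, so a = b.
With f(0) = 0 this makes f injective on all of ℤ/23ℤ, hence bijective (finite equal-size domain and codomain). In particular f is injective.
Since f is injective, we find the preimage of 5. The inverse of x ↦ x^9 on (ℤ/23ℤ)^× is x ↦ x^5, because 9·5 = 45 = 2·22 + 1 ≡ 1 (mod 22) and x^{22} = 1 for x ≠ 0 (Fermat). So f⁻¹(5) = 5^5 mod 23.
Repeated squaring mod 23: 5^1 ≡ 5, 5^2 ≡ 5² = 25 ≡ 2, 5^4 ≡ 2² = 4. Since 5 = 4 + 1, 5^5 ≡ 4·5: 4·5 = 20. So 5^5 ≡ 20 (mod 23).
Hence f⁻¹(5) = 20.

20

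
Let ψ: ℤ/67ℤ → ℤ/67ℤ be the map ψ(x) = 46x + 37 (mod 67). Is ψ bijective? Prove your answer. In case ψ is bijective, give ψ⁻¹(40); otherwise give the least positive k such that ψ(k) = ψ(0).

19

By definition, ψ is injective if ψ(x_1) = ψ(x_2) implies x_1 = x_2.
Suppose ψ(x_1) = ψ(x_2) in ℤ/67ℤ. Then 46x_1 + 37 ≡ 46x_2 + 37 (mod 67), therefore 46(x_1 − x_2) ≡ 0 (mod 67).
Since gcd(46, 67) = 1, 46 is invertible modulo 67, thus x_1 − x_2 ≡ 0 (mod 67), i.e. x_1 = x_2.
We now compute 46⁻¹ mod 67 explicitly. Euclid's algorithm: 67 = 1·46 + 21, 46 = 2·21 + 4, 21 = 5·4 + 1; back-substituting gives 1 = 51·46 − 35·67, so 46⁻¹ ≡ 51 (mod 67).
For any y ∈ ℤ/67ℤ, x = 51(y − 37) mod 67 satisfies ψ(x) = 46·51(y − 37) + 37 ≡ y (since 46·51 ≡ 1 mod 67). So every y has a preimage.
Therefore ψ is bijective.
Since ψ is bijective, we find ψ⁻¹(40): we need 46x ≡ 40 − 37 ≡ 3 (mod 67). Using 46⁻¹ = 51: x ≡ 51·3 = 153 = 2·67 + 19, so x = 19.
Check: ψ(19) = 46·19 + 37 = 911 = 13·67 + 40 ≡ 40 (mod 67).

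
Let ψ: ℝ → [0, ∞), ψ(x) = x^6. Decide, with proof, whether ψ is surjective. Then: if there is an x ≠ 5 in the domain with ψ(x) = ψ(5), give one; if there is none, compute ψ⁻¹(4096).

For any y ∈ [0, ∞), x = y^{1/6} ∈ ℝ satisfies x^6 = y, so ψ is surjective.
For the follow-up, such an x exists: taking x = −5 ∈ ℝ gives ψ(−5) = 15625 = ψ(5) with −5 ≠ 5.

-5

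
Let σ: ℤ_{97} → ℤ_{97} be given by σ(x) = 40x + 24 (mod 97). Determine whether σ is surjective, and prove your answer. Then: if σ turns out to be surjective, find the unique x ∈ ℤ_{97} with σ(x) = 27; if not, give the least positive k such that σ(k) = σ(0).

Since gcd(40, 97) = 1, 40 is invertible modulo 97. Euclid's algorithm: 97 = 2·40 + 17, 40 = 2·17 + 6, 17 = 2·6 + 5, 6 = 1·5 + 1; back-substituting gives 1 = 17·40 − 7·97, so 40⁻¹ ≡ 17 (mod 97).
Then y ↦ 17(y − 24) is a two-sided inverse to σ, so every y ∈ ℤ_{97} has a preimage.
Thus σ is surjective.
Since σ is surjective, we compute σ⁻¹(27): solve 40x + 24 ≡ 27 (mod 97), i.e. 40x ≡ 3 (mod 97).
Multiplying by 40⁻¹ = 17 gives x ≡ 17·3 = 51 ≡ 51 (mod 97).
Check: σ(51) = 40·51 + 24 = 2064 = 21·97 + 27 ≡ 27 (mod 97).

51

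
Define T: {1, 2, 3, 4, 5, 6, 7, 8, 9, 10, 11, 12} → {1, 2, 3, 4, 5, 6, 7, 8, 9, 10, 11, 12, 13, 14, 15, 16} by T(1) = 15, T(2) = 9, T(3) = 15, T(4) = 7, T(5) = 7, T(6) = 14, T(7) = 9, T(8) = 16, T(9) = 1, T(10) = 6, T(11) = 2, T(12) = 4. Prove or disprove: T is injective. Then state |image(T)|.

9

T(1) = 15 = T(3) with 1 ≠ 3, so T is not injective.
The image of T is {1, 2, 4, 6, 7, 9, 14, 15, 16}, which has 9 elements.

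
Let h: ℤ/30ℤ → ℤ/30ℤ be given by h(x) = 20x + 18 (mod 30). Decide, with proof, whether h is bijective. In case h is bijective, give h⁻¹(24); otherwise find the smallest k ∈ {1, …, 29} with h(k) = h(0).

We have gcd(20, 30) = 10 > 1. Taking s = 0 and t = 3: h(0) = 18 and h(3) = 20·3 + 18 = 78 ≡ 18 (mod 30).
So h(0) = h(3) while 0 ≠ 3, hence h is not injective, hence not bijective.
Since h is not bijective, we find the least positive k with h(k) = h(0): this means 20k ≡ 0 (mod 30), i.e. 30 ∣ 20k. Since gcd(20, 30) = 10, dividing through by 10 this holds exactly when 3 ∣ 2k, and as gcd(2, 3) = 1, exactly when 3 ∣ k.
The smallest positive such k is 3.

3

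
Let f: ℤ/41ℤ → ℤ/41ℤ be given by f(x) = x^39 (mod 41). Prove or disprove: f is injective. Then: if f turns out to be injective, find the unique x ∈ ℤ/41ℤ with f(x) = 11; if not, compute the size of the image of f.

Since 41 is prime, the nonzero elements of ℤ/41ℤ form a cyclic group of order 40.
As gcd(39, 40) = 1, raising to the 39th power is a bijection on this group: if x_1^39 ≡ x_2^39 then (x_1x_2^{−1})^39 = 1, and the only element of order dividing gcd(39, 40) = 1 is 1, so x_1 = x_2.
With f(0) = 0 this makes f injective on all of ℤ/41ℤ, hence bijective (finite equal-size domain and codomain). In particular f is injective.
Since f is injective, we find the preimage of 11. The inverse of x ↦ x^39 on (ℤ/41ℤ)^× is x ↦ x^39, because 39·39 = 1521 = 38·40 + 1 ≡ 1 (mod 40) and x^{40} = 1 for x ≠ 0 (Fermat). So f⁻¹(11) = 11^39 mod 41.
Repeated squaring mod 41: 11^1 ≡ 11, 11^2 ≡ 11² = 121 ≡ 39, 11^4 ≡ 39² = 1521 ≡ 4, 11^8 ≡ 4² = 16, 11^16 ≡ 16² = 256 ≡ 10, 11^32 ≡ 10² = 100 ≡ 18. Since 39 = 32 + 4 + 2 + 1, 11^39 ≡ 18·4·39·11: 18·4 = 72 ≡ 31, then 31·39 = 1209 ≡ 20, then 20·11 = 220 ≡ 15. So 11^39 ≡ 15 (mod 41).
Hence f⁻¹(11) = 15.

15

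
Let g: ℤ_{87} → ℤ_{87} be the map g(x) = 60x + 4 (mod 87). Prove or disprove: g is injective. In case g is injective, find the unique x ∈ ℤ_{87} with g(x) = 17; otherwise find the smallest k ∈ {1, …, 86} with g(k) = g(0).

We have gcd(60, 87) = 3 > 1. Taking x_1 = 0 and x_2 = 29: g(0) = 4 and g(29) = 60·29 + 4 = 1744 ≡ 4 (mod 87).
So g(0) = g(29) while 0 ≠ 29, thus g is not injective.
Since g is not injective, we find the least positive k with g(k) = g(0): this means 60k ≡ 0 (mod 87), i.e. 87 ∣ 60k. Since gcd(60, 87) = 3, dividing through by 3 this holds exactly when 29 ∣ 20k, and as gcd(20, 29) = 1, exactly when 29 ∣ k.
The smallest positive such k is 29.

29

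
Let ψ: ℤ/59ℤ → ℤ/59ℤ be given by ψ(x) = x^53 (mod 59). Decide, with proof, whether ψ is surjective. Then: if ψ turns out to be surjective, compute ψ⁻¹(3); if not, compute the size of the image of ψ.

45

Since 59 is prime, the nonzero elements of ℤ/59ℤ form a cyclic group of order 58.
As gcd(53, 58) = 1, raising to the 53rd power is a bijection on this group: if s^53 ≡ t^53 then (st^{−1})^53 = 1, and the only element of order dividing gcd(53, 58) = 1 is 1, so s = t.
With ψ(0) = 0 this makes ψ injective on all of ℤ/59ℤ, hence bijective (finite equal-size domain and codomain). In particular ψ is surjective.
Since ψ is surjective, we find the preimage of 3. The inverse of x ↦ x^53 on (ℤ/59ℤ)^× is x ↦ x^23, because 53·23 = 1219 = 21·58 + 1 ≡ 1 (mod 58) and x^{58} = 1 for x ≠ 0 (Fermat). So ψ⁻¹(3) = 3^23 mod 59.
Repeated squaring mod 59: 3^1 ≡ 3, 3^2 ≡ 3² = 9, 3^4 ≡ 9² = 81 ≡ 22, 3^8 ≡ 22² = 484 ≡ 12, 3^16 ≡ 12² = 144 ≡ 26. Since 23 = 16 + 4 + 2 + 1, 3^23 ≡ 26·22·9·3: 26·22 = 572 ≡ 41, then 41·9 = 369 ≡ 15, then 15·3 = 45. So 3^23 ≡ 45 (mod 59).
Hence ψ⁻¹(3) = 45.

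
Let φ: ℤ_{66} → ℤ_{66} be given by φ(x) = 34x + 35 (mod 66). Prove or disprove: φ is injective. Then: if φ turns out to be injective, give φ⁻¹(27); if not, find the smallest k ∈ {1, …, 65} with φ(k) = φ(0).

33

We have gcd(34, 66) = 2 > 1. Taking u = 0 and v = 33: φ(0) = 35 and φ(33) = 34·33 + 35 = 1157 ≡ 35 (mod 66).
So φ(0) = φ(33) while 0 ≠ 33, so φ is not injective.
Since φ is not injective, we find the least positive k with φ(k) = φ(0): this means 34k ≡ 0 (mod 66), i.e. 66 ∣ 34k. Since gcd(34, 66) = 2, dividing through by 2 this holds exactly when 33 ∣ 17k, and as gcd(17, 33) = 1, exactly when 33 ∣ k.
The smallest positive such k is 33.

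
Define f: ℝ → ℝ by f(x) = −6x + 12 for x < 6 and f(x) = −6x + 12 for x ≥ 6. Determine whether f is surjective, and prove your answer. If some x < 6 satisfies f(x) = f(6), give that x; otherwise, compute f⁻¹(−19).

31/6

Both pieces are strictly decreasing (slopes −6 and −6), so each is injective on its own interval.
The left piece maps (−∞, 6) onto (−24, ∞); the right piece maps [6, ∞) onto (−∞, −24].
These images together cover ℝ, so f is surjective.
Because the two images are disjoint, no x < 6 has f(x) = f(6), so we compute f⁻¹(−19): −19 lies in (−24, ∞), so solve −6x + 12 = −19: x = (−19 − 12)/(−6) = 31/6.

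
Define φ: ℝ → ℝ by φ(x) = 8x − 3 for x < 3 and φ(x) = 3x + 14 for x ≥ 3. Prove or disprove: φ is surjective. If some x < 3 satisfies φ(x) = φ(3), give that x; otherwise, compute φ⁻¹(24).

10/3

Both pieces are strictly increasing (slopes 8 and 3), so each is injective on its own interval.
The left piece maps (−∞, 3) onto (−∞, 21); the right piece maps [3, ∞) onto [23, ∞).
The union (−∞, 21) ∪ [23, ∞) omits the interval between 21 and 23; in particular 21 has no preimage. So φ is not surjective.
Because the two images are disjoint, no x < 3 has φ(x) = φ(3), so we compute φ⁻¹(24): 24 lies in [23, ∞), so solve 3x + 14 = 24: x = (24 − 14)/3 = 10/3.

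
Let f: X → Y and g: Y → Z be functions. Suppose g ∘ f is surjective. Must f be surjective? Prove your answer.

No. Take X = {0}, Y = {0, 1}, Z = {0}, f(a) = 0 for every a ∈ X, and g(b) = 0 for every b ∈ Y.
Then g ∘ f is surjective onto {0}, but 1 ∈ Y has no preimage under f, so f is not surjective.

not surjective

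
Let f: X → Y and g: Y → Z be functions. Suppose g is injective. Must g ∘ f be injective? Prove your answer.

not injective

No. Take X = {0, 1}, Y = Z = {0, 1, 2, 3, 4, 5}, f(0) = f(1) = 0, and g = identity (injective).
Then (g ∘ f)(0) = (g ∘ f)(1) = 0 with 0 ≠ 1, so g ∘ f is not injective.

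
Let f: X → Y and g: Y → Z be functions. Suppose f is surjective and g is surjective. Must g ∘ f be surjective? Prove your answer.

Let c ∈ Z. Since g is surjective, there is b ∈ Y with g(b) = c. Since f is surjective, there is a ∈ X with f(a) = b.
Then (g ∘ f)(a) = g(b) = c. Thus g ∘ f is surjective.

surjective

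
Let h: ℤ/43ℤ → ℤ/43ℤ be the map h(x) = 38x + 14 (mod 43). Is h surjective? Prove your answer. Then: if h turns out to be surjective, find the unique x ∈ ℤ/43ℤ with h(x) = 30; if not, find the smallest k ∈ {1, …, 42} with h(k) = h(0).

Since gcd(38, 43) = 1, 38 is invertible modulo 43. Euclid's algorithm: 43 = 1·38 + 5, 38 = 7·5 + 3, 5 = 1·3 + 2, 3 = 1·2 + 1; back-substituting gives 1 = 17·38 − 15·43, so 38⁻¹ ≡ 17 (mod 43).
Then y ↦ 17(y − 14) is a two-sided inverse to h, so every y ∈ ℤ/43ℤ has a preimage.
So h is surjective.
Since h is surjective, we find h⁻¹(30): we need 38x ≡ 30 − 14 ≡ 16 (mod 43). Using 38⁻¹ = 17: x ≡ 17·16 = 272 = 6·43 + 14, so x = 14.
Check: h(14) = 38·14 + 14 = 546 = 12·43 + 30 ≡ 30 (mod 43).

14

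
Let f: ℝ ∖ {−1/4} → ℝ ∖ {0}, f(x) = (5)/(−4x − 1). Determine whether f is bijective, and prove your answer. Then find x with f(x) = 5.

Suppose f(x_1) = f(x_2). Cross-multiplying: (5)(−4x_2 − 1) = (5)(−4x_1 − 1).
Expanding both sides and cancelling the symmetric terms leaves 20·(x_1 − x_2) = 0. Since 20 ≠ 0, x_1 = x_2. Thus f is injective.
For any y ≠ 0, solving y(−4x − 1) = 5 for x gives a well-defined x ≠ −1/4. So f is surjective.
Therefore f is bijective.
Solving f(x) = 5: cross-multiplying gives 5 = 5(−4x − 1), which rearranges to 20x = −10, so x = −1/2.

-1/2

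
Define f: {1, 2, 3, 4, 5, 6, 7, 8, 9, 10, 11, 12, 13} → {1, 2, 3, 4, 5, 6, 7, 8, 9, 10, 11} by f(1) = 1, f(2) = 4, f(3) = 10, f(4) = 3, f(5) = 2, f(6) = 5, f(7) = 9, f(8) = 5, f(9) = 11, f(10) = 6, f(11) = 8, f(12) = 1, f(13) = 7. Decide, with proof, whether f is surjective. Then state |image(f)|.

Every element of the codomain has a preimage: 1 = f(1), 2 = f(5), 3 = f(4), 4 = f(2), 5 = f(6), 6 = f(10), 7 = f(13), 8 = f(11), 9 = f(7), 10 = f(3), 11 = f(9).
Thus f is surjective.
The image of f is {1, 2, 3, 4, 5, 6, 7, 8, 9, 10, 11}, which has 11 elements.

11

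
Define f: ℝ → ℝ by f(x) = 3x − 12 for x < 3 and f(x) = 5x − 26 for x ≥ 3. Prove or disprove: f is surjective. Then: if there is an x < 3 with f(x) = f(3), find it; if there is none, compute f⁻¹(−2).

1/3

Both pieces are strictly increasing (slopes 3 and 5), so each is injective on its own interval.
The left piece maps (−∞, 3) onto (−∞, −3); the right piece maps [3, ∞) onto [−11, ∞).
The union (−∞, −3) ∪ [−11, ∞) covers ℝ, so f is surjective.
For the follow-up: the images overlap, so an x < 3 with f(x) = f(3) exists. f(3) = −11; solving 3x − 12 = −11 for x < 3 gives x = (−11 + 12)/3 = 1/3.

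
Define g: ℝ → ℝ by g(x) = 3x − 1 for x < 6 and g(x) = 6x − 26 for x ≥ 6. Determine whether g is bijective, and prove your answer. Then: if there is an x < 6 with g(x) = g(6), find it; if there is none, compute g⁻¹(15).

Both pieces are strictly increasing (slopes 3 and 6), so each is injective on its own interval.
The left piece maps (−∞, 6) onto (−∞, 17); the right piece maps [6, ∞) onto [10, ∞).
These images overlap. In particular g(6) = 10 (right piece), and solving 3x − 1 = 10 on the left piece gives x = 11/3 < 6.
So g(11/3) = g(6) with 11/3 ≠ 6, and g is not injective, hence not bijective. This x = 11/3 is the requested value below 6.

11/3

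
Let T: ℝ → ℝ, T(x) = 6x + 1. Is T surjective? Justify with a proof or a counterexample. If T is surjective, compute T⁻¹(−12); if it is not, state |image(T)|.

For any y ∈ ℝ, x = (y − 1)/6 satisfies T(x) = y.
So T is surjective.
Since T is surjective, we compute T⁻¹(−12) = (−12 − 1)/6 = −13/6.

-13/6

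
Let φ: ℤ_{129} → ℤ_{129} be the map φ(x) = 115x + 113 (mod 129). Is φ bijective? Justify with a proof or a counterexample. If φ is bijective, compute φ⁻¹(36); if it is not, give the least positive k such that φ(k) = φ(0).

By definition, injectivity means: for all s, t in the domain, φ(s) = φ(t) implies s = t.
If φ(s) = φ(t), then 115s ≡ 115t (mod 129). Because gcd(115, 129) = 1, we may cancel 115 to get s ≡ t (mod 129).
We now compute 115⁻¹ mod 129 explicitly. Euclid's algorithm: 129 = 1·115 + 14, 115 = 8·14 + 3, 14 = 4·3 + 2, 3 = 1·2 + 1; back-substituting gives 1 = 46·115 − 41·129, so 115⁻¹ ≡ 46 (mod 129).
Then y ↦ 46(y − 113) is a two-sided inverse to φ, so every y ∈ ℤ_{129} has a preimage.
Hence φ is bijective.
Since φ is bijective, we compute φ⁻¹(36): solve 115x + 113 ≡ 36 (mod 129), i.e. 115x ≡ 52 (mod 129).
Multiplying by 115⁻¹ = 46 gives x ≡ 46·52 = 2392 = 18·129 + 70 ≡ 70 (mod 129).
Check: φ(70) = 115·70 + 113 = 8163 = 63·129 + 36 ≡ 36 (mod 129).

70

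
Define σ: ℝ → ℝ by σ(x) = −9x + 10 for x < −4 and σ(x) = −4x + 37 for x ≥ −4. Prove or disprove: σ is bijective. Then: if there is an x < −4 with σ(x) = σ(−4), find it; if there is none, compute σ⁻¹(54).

Both pieces are strictly decreasing (slopes −9 and −4), so each is injective on its own interval.
The left piece maps (−∞, −4) onto (46, ∞); the right piece maps [−4, ∞) onto (−∞, 53].
These images overlap. In particular σ(−4) = 53 (right piece), and solving −9x + 10 = 53 on the left piece gives x = −43/9 < −4.
So σ(−43/9) = σ(−4) with −43/9 ≠ −4, and σ is not injective, hence not bijective. This x = −43/9 is the requested value below −4.

-43/9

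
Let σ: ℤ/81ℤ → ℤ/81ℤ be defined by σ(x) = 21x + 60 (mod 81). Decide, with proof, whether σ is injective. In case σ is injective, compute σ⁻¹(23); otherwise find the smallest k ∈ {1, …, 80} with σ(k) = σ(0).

27

Recall: σ is injective when σ(a) = σ(b) forces a = b.
We have gcd(21, 81) = 3 > 1. Taking a = 0 and b = 27: σ(0) = 60 and σ(27) = 21·27 + 60 = 627 ≡ 60 (mod 81).
So σ(0) = σ(27) while 0 ≠ 27, therefore σ is not injective.
Since σ is not injective, we find the least positive k with σ(k) = σ(0): this means 21k ≡ 0 (mod 81), i.e. 81 ∣ 21k. Since gcd(21, 81) = 3, dividing through by 3 this holds exactly when 27 ∣ 7k, and as gcd(7, 27) = 1, exactly when 27 ∣ k.
The smallest positive such k is 27.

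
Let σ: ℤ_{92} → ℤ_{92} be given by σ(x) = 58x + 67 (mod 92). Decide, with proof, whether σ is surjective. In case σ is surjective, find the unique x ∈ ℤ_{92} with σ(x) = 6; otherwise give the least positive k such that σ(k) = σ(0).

By definition, surjectivity means every element of the codomain has a preimage under σ.
Since gcd(58, 92) = 2, we have 58x ≡ 0 (mod 2) for all x, so σ(x) ≡ 1 (mod 2).
But 0 ≢ 1 (mod 2), so 0 ∈ ℤ_{92} has no preimage. Thus σ is not surjective.
Since σ is not surjective, we find the least positive k with σ(k) = σ(0): this means 58k ≡ 0 (mod 92), i.e. 92 ∣ 58k. Since gcd(58, 92) = 2, dividing through by 2 this holds exactly when 46 ∣ 29k, and as gcd(29, 46) = 1, exactly when 46 ∣ k.
The smallest positive such k is 46.

46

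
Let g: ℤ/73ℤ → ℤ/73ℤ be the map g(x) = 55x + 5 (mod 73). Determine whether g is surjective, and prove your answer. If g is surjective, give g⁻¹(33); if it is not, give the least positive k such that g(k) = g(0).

39

Recall that g is surjective if every y in the codomain equals g(x) for some x in the domain.
Since gcd(55, 73) = 1, 55 is invertible modulo 73. Euclid's algorithm: 73 = 1·55 + 18, 55 = 3·18 + 1; back-substituting gives 1 = 4·55 − 3·73, so 55⁻¹ ≡ 4 (mod 73).
For any y ∈ ℤ/73ℤ, x = 4(y − 5) mod 73 satisfies g(x) = 55·4(y − 5) + 5 ≡ y (since 55·4 ≡ 1 mod 73). So every y has a preimage.
Therefore g is surjective.
Since g is surjective, we find g⁻¹(33): we need 55x ≡ 33 − 5 ≡ 28 (mod 73). Using 55⁻¹ = 4: x ≡ 4·28 = 112 = 1·73 + 39, so x = 39.
Check: g(39) = 55·39 + 5 = 2150 = 29·73 + 33 ≡ 33 (mod 73).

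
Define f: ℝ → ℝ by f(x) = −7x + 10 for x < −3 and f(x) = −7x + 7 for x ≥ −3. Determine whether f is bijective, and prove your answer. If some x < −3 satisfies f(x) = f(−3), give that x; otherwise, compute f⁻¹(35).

-25/7

Both pieces are strictly decreasing (slopes −7 and −7), so each is injective on its own interval.
The left piece maps (−∞, −3) onto (31, ∞); the right piece maps [−3, ∞) onto (−∞, 28].
The images leave a gap (31 has no preimage), so f is not surjective, hence not bijective.
Because the two images are disjoint, no x < −3 has f(x) = f(−3), so we compute f⁻¹(35): 35 lies in (31, ∞), so solve −7x + 10 = 35: x = (35 − 10)/(−7) = −25/7.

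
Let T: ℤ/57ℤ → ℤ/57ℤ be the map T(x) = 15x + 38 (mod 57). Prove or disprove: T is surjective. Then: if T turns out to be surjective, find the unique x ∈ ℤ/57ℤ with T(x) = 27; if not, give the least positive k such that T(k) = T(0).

By definition, surjectivity means every element of the codomain has a preimage under T.
Since gcd(15, 57) = 3, we have 15x ≡ 0 (mod 3) for all x, so T(x) ≡ 2 (mod 3).
But 0 ≢ 2 (mod 3), so 0 ∈ ℤ/57ℤ has no preimage. Hence T is not surjective.
Since T is not surjective, we find the least positive k with T(k) = T(0): this means 15k ≡ 0 (mod 57), i.e. 57 ∣ 15k. Since gcd(15, 57) = 3, dividing through by 3 this holds exactly when 19 ∣ 5k, and as gcd(5, 19) = 1, exactly when 19 ∣ k.
The smallest positive such k is 19.

19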